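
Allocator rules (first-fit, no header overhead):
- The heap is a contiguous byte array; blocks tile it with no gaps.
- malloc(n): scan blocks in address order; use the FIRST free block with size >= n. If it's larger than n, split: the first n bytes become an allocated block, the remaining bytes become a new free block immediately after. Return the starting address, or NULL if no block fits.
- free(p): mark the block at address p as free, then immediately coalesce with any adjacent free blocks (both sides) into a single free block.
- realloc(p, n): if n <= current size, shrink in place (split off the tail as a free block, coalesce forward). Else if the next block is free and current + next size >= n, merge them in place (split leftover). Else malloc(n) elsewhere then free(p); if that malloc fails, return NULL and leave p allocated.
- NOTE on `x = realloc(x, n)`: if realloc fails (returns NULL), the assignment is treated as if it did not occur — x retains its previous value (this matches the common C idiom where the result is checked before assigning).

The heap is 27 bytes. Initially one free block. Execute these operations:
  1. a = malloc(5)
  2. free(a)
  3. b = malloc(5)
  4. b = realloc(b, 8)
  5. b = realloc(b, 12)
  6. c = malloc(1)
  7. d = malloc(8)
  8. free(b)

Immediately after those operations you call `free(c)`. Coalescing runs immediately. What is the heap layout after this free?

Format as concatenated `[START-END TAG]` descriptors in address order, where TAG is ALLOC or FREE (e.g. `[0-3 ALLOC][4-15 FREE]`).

Op 1: a = malloc(5) -> a = 0; heap: [0-4 ALLOC][5-26 FREE]
Op 2: free(a) -> (freed a); heap: [0-26 FREE]
Op 3: b = malloc(5) -> b = 0; heap: [0-4 ALLOC][5-26 FREE]
Op 4: b = realloc(b, 8) -> b = 0; heap: [0-7 ALLOC][8-26 FREE]
Op 5: b = realloc(b, 12) -> b = 0; heap: [0-11 ALLOC][12-26 FREE]
Op 6: c = malloc(1) -> c = 12; heap: [0-11 ALLOC][12-12 ALLOC][13-26 FREE]
Op 7: d = malloc(8) -> d = 13; heap: [0-11 ALLOC][12-12 ALLOC][13-20 ALLOC][21-26 FREE]
Op 8: free(b) -> (freed b); heap: [0-11 FREE][12-12 ALLOC][13-20 ALLOC][21-26 FREE]
free(c): c = 12 -> block [12-12 ALLOC]; mark free, coalesce with adjacent free neighbors -> [0-12 FREE][13-20 ALLOC][21-26 FREE]

Answer: [0-12 FREE][13-20 ALLOC][21-26 FREE]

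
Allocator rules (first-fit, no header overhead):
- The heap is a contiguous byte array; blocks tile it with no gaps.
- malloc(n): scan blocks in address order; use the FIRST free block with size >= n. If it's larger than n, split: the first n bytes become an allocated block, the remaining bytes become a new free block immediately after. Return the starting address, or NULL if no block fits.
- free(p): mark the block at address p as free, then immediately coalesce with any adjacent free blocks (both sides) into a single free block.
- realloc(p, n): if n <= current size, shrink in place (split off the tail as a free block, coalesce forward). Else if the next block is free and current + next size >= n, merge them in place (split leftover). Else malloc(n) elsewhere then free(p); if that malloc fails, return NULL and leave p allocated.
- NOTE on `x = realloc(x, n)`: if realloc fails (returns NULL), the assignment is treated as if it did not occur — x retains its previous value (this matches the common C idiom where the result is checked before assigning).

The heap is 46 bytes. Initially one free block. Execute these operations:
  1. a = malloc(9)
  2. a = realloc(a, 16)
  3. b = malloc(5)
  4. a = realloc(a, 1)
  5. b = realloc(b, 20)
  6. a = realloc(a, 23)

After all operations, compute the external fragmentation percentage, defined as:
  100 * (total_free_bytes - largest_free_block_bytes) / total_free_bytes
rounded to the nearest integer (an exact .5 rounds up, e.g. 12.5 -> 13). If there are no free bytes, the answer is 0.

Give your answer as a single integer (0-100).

Op 1: a = malloc(9) -> a = 0; heap: [0-8 ALLOC][9-45 FREE]
Op 2: a = realloc(a, 16) -> a = 0; heap: [0-15 ALLOC][16-45 FREE]
Op 3: b = malloc(5) -> b = 16; heap: [0-15 ALLOC][16-20 ALLOC][21-45 FREE]
Op 4: a = realloc(a, 1) -> a = 0; heap: [0-0 ALLOC][1-15 FREE][16-20 ALLOC][21-45 FREE]
Op 5: b = realloc(b, 20) -> b = 16; heap: [0-0 ALLOC][1-15 FREE][16-35 ALLOC][36-45 FREE]
Op 6: a = realloc(a, 23) -> NULL (a unchanged); heap: [0-0 ALLOC][1-15 FREE][16-35 ALLOC][36-45 FREE]
Free blocks: [15 10] total_free=25 largest=15 -> 100*(25-15)/25 = 1000/25 = 40

Answer: 40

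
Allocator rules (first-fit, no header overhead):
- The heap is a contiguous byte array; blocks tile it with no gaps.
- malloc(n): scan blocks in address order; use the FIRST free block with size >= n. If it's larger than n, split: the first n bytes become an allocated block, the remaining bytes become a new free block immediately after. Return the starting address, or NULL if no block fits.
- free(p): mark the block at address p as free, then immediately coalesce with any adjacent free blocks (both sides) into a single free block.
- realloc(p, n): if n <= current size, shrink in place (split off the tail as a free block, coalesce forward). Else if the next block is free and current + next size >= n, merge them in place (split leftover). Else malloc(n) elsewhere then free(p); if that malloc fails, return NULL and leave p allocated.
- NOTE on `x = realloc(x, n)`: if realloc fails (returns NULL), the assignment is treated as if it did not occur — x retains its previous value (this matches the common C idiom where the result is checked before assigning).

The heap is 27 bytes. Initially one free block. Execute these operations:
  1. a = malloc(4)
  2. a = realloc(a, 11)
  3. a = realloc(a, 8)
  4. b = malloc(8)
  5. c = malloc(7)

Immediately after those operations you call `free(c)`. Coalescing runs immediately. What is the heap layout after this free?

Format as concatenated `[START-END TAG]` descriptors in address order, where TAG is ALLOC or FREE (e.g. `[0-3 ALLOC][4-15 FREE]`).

Op 1: a = malloc(4) -> a = 0; heap: [0-3 ALLOC][4-26 FREE]
Op 2: a = realloc(a, 11) -> a = 0; heap: [0-10 ALLOC][11-26 FREE]
Op 3: a = realloc(a, 8) -> a = 0; heap: [0-7 ALLOC][8-26 FREE]
Op 4: b = malloc(8) -> b = 8; heap: [0-7 ALLOC][8-15 ALLOC][16-26 FREE]
Op 5: c = malloc(7) -> c = 16; heap: [0-7 ALLOC][8-15 ALLOC][16-22 ALLOC][23-26 FREE]
free(c): c = 16 -> block [16-22 ALLOC]; mark free, coalesce with adjacent free neighbors -> [0-7 ALLOC][8-15 ALLOC][16-26 FREE]

Answer: [0-7 ALLOC][8-15 ALLOC][16-26 FREE]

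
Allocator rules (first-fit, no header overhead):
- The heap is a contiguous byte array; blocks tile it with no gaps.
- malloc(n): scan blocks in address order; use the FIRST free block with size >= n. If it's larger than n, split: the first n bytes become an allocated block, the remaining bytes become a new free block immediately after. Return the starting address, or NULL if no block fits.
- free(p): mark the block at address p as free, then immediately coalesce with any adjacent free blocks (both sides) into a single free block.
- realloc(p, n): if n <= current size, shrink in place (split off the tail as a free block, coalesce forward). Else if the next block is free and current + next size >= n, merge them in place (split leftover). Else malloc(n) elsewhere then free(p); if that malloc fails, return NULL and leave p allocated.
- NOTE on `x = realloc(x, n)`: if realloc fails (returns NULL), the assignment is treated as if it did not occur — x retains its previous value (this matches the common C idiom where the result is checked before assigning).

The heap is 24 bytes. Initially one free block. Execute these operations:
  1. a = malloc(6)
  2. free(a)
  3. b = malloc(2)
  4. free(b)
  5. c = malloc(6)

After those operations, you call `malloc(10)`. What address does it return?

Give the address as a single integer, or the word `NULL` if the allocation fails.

Op 1: a = malloc(6) -> a = 0; heap: [0-5 ALLOC][6-23 FREE]
Op 2: free(a) -> (freed a); heap: [0-23 FREE]
Op 3: b = malloc(2) -> b = 0; heap: [0-1 ALLOC][2-23 FREE]
Op 4: free(b) -> (freed b); heap: [0-23 FREE]
Op 5: c = malloc(6) -> c = 0; heap: [0-5 ALLOC][6-23 FREE]
malloc(10): first-fit scan over [0-5 ALLOC][6-23 FREE] -> 6

Answer: 6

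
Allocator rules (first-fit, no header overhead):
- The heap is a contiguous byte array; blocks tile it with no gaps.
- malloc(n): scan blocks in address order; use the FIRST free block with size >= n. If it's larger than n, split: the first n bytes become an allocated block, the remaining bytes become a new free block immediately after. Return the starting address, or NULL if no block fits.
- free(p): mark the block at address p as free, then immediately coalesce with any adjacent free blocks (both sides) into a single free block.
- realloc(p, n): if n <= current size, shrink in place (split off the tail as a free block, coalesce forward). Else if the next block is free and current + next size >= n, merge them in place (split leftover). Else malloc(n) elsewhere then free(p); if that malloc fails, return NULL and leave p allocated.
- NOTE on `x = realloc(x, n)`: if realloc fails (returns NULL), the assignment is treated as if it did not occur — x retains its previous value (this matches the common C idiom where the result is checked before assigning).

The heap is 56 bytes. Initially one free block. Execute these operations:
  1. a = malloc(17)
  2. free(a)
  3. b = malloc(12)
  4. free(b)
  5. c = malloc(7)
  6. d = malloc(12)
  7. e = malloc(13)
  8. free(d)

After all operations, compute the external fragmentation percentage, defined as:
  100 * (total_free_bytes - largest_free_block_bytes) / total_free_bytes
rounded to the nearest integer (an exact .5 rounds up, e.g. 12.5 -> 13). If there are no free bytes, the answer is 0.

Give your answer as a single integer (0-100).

Answer: 33

Derivation:
Op 1: a = malloc(17) -> a = 0; heap: [0-16 ALLOC][17-55 FREE]
Op 2: free(a) -> (freed a); heap: [0-55 FREE]
Op 3: b = malloc(12) -> b = 0; heap: [0-11 ALLOC][12-55 FREE]
Op 4: free(b) -> (freed b); heap: [0-55 FREE]
Op 5: c = malloc(7) -> c = 0; heap: [0-6 ALLOC][7-55 FREE]
Op 6: d = malloc(12) -> d = 7; heap: [0-6 ALLOC][7-18 ALLOC][19-55 FREE]
Op 7: e = malloc(13) -> e = 19; heap: [0-6 ALLOC][7-18 ALLOC][19-31 ALLOC][32-55 FREE]
Op 8: free(d) -> (freed d); heap: [0-6 ALLOC][7-18 FREE][19-31 ALLOC][32-55 FREE]
Free blocks: [12 24] total_free=36 largest=24 -> 100*(36-24)/36 = 1200/36 ≈ 33.333 -> rounds to 33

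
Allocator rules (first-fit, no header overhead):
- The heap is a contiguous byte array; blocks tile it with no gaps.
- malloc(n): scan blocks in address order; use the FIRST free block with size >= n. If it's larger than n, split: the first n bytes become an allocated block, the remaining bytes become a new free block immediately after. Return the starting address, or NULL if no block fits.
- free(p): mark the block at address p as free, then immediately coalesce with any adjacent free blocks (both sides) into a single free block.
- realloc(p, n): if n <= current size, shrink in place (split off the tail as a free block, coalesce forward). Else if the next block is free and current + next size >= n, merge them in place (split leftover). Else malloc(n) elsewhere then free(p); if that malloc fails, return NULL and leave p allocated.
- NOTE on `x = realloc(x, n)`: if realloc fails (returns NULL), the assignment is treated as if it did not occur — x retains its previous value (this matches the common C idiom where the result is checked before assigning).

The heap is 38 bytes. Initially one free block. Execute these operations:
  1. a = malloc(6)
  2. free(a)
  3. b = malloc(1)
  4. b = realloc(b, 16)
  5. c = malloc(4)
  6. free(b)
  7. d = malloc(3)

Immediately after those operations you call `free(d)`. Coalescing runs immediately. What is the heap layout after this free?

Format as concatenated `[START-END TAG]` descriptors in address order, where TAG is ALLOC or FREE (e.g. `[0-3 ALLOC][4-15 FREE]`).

Answer: [0-15 FREE][16-19 ALLOC][20-37 FREE]

Derivation:
Op 1: a = malloc(6) -> a = 0; heap: [0-5 ALLOC][6-37 FREE]
Op 2: free(a) -> (freed a); heap: [0-37 FREE]
Op 3: b = malloc(1) -> b = 0; heap: [0-0 ALLOC][1-37 FREE]
Op 4: b = realloc(b, 16) -> b = 0; heap: [0-15 ALLOC][16-37 FREE]
Op 5: c = malloc(4) -> c = 16; heap: [0-15 ALLOC][16-19 ALLOC][20-37 FREE]
Op 6: free(b) -> (freed b); heap: [0-15 FREE][16-19 ALLOC][20-37 FREE]
Op 7: d = malloc(3) -> d = 0; heap: [0-2 ALLOC][3-15 FREE][16-19 ALLOC][20-37 FREE]
free(d): d = 0 -> block [0-2 ALLOC]; mark free, coalesce with adjacent free neighbors -> [0-15 FREE][16-19 ALLOC][20-37 FREE]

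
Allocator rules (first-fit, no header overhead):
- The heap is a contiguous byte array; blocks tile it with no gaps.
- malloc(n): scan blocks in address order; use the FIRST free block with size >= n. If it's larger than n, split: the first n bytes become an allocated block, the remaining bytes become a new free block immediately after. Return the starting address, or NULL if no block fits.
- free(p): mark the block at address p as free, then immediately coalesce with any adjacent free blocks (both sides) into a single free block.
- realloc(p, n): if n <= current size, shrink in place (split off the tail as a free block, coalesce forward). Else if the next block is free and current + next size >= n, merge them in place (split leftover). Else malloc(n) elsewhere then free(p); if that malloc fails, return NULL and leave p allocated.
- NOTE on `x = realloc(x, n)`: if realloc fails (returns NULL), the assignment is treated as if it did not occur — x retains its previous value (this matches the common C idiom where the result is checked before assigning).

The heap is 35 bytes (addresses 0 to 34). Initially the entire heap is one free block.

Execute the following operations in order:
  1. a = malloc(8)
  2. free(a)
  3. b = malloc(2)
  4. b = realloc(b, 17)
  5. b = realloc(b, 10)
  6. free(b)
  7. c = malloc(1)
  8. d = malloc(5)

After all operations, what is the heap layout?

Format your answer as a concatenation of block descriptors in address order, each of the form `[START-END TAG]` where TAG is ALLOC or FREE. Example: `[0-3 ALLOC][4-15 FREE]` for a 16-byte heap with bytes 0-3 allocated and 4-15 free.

Answer: [0-0 ALLOC][1-5 ALLOC][6-34 FREE]

Derivation:
Op 1: a = malloc(8) -> a = 0; heap: [0-7 ALLOC][8-34 FREE]
Op 2: free(a) -> (freed a); heap: [0-34 FREE]
Op 3: b = malloc(2) -> b = 0; heap: [0-1 ALLOC][2-34 FREE]
Op 4: b = realloc(b, 17) -> b = 0; heap: [0-16 ALLOC][17-34 FREE]
Op 5: b = realloc(b, 10) -> b = 0; heap: [0-9 ALLOC][10-34 FREE]
Op 6: free(b) -> (freed b); heap: [0-34 FREE]
Op 7: c = malloc(1) -> c = 0; heap: [0-0 ALLOC][1-34 FREE]
Op 8: d = malloc(5) -> d = 1; heap: [0-0 ALLOC][1-5 ALLOC][6-34 FREE]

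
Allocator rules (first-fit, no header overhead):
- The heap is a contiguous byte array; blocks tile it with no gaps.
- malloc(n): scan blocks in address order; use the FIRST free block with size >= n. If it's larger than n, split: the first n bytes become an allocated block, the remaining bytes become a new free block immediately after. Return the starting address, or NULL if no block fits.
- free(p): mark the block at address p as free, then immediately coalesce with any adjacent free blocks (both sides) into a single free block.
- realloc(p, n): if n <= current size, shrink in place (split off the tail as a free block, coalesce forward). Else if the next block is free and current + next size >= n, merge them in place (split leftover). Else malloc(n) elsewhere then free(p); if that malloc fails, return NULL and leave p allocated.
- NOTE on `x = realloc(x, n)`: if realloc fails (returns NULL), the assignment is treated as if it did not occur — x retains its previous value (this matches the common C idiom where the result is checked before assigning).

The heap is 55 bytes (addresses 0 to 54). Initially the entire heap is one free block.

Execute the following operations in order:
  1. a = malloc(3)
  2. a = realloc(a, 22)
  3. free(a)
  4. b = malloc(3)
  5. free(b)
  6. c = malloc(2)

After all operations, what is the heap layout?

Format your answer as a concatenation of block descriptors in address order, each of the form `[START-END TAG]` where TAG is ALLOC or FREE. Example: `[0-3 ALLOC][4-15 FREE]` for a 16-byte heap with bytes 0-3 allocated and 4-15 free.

Answer: [0-1 ALLOC][2-54 FREE]

Derivation:
Op 1: a = malloc(3) -> a = 0; heap: [0-2 ALLOC][3-54 FREE]
Op 2: a = realloc(a, 22) -> a = 0; heap: [0-21 ALLOC][22-54 FREE]
Op 3: free(a) -> (freed a); heap: [0-54 FREE]
Op 4: b = malloc(3) -> b = 0; heap: [0-2 ALLOC][3-54 FREE]
Op 5: free(b) -> (freed b); heap: [0-54 FREE]
Op 6: c = malloc(2) -> c = 0; heap: [0-1 ALLOC][2-54 FREE]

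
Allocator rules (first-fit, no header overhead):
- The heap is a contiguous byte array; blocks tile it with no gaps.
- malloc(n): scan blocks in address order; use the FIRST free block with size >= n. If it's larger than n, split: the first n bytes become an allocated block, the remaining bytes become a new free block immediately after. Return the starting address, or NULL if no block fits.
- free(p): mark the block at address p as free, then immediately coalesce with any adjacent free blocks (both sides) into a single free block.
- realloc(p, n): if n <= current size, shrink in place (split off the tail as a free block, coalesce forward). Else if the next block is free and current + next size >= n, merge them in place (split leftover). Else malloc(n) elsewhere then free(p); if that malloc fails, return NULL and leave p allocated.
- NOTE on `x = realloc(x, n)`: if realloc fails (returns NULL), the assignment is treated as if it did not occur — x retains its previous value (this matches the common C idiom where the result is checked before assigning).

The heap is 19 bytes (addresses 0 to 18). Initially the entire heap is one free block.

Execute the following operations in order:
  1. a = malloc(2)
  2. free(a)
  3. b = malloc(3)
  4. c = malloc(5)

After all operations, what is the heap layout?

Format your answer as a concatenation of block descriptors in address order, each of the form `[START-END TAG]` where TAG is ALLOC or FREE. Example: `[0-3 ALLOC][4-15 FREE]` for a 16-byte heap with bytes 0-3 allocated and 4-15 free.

Answer: [0-2 ALLOC][3-7 ALLOC][8-18 FREE]

Derivation:
Op 1: a = malloc(2) -> a = 0; heap: [0-1 ALLOC][2-18 FREE]
Op 2: free(a) -> (freed a); heap: [0-18 FREE]
Op 3: b = malloc(3) -> b = 0; heap: [0-2 ALLOC][3-18 FREE]
Op 4: c = malloc(5) -> c = 3; heap: [0-2 ALLOC][3-7 ALLOC][8-18 FREE]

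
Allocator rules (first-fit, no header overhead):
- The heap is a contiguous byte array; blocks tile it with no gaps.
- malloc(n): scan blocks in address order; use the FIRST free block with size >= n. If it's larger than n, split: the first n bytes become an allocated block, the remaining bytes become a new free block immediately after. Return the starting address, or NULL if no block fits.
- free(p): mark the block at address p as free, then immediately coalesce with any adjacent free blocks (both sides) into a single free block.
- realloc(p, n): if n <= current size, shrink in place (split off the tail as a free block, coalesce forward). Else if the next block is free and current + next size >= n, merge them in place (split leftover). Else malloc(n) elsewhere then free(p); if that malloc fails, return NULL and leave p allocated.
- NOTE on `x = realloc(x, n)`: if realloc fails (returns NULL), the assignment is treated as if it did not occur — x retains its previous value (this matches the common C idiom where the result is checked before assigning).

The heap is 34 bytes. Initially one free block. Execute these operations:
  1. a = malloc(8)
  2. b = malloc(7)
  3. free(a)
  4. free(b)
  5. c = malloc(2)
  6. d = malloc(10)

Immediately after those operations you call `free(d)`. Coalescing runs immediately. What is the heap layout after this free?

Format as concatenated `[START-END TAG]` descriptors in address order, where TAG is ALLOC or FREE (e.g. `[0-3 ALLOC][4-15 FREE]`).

Answer: [0-1 ALLOC][2-33 FREE]

Derivation:
Op 1: a = malloc(8) -> a = 0; heap: [0-7 ALLOC][8-33 FREE]
Op 2: b = malloc(7) -> b = 8; heap: [0-7 ALLOC][8-14 ALLOC][15-33 FREE]
Op 3: free(a) -> (freed a); heap: [0-7 FREE][8-14 ALLOC][15-33 FREE]
Op 4: free(b) -> (freed b); heap: [0-33 FREE]
Op 5: c = malloc(2) -> c = 0; heap: [0-1 ALLOC][2-33 FREE]
Op 6: d = malloc(10) -> d = 2; heap: [0-1 ALLOC][2-11 ALLOC][12-33 FREE]
free(d): d = 2 -> block [2-11 ALLOC]; mark free, coalesce with adjacent free neighbors -> [0-1 ALLOC][2-33 FREE]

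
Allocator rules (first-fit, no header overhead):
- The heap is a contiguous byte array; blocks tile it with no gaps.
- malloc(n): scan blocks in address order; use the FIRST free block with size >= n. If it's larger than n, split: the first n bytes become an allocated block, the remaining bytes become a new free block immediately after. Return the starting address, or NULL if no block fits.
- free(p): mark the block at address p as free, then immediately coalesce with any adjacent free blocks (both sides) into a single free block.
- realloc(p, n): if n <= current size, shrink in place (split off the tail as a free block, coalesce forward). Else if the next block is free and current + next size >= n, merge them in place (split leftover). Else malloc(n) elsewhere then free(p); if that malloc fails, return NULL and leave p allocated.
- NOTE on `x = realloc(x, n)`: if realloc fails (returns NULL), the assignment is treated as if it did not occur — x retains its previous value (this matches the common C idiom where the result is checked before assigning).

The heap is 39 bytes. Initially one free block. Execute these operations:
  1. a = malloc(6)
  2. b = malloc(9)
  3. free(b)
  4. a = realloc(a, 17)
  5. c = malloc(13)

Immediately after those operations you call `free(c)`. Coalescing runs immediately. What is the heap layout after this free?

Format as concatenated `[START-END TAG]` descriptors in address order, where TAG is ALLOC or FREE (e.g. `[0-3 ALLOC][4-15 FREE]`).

Op 1: a = malloc(6) -> a = 0; heap: [0-5 ALLOC][6-38 FREE]
Op 2: b = malloc(9) -> b = 6; heap: [0-5 ALLOC][6-14 ALLOC][15-38 FREE]
Op 3: free(b) -> (freed b); heap: [0-5 ALLOC][6-38 FREE]
Op 4: a = realloc(a, 17) -> a = 0; heap: [0-16 ALLOC][17-38 FREE]
Op 5: c = malloc(13) -> c = 17; heap: [0-16 ALLOC][17-29 ALLOC][30-38 FREE]
free(c): c = 17 -> block [17-29 ALLOC]; mark free, coalesce with adjacent free neighbors -> [0-16 ALLOC][17-38 FREE]

Answer: [0-16 ALLOC][17-38 FREE]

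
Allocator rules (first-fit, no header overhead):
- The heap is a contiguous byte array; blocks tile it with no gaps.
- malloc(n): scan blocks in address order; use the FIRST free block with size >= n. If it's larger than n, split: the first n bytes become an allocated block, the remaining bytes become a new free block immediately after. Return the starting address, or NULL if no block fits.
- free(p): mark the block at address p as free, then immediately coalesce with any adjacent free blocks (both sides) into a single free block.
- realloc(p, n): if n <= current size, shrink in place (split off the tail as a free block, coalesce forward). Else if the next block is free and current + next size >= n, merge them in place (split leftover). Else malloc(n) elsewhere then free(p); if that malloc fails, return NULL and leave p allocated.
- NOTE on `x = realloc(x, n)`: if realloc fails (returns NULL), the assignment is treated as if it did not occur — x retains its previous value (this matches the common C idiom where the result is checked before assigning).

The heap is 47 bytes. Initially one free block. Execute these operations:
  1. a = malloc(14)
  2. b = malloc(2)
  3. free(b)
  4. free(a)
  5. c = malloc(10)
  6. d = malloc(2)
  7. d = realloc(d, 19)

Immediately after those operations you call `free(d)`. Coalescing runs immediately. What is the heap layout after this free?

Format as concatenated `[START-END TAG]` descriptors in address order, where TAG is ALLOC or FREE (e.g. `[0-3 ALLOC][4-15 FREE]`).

Op 1: a = malloc(14) -> a = 0; heap: [0-13 ALLOC][14-46 FREE]
Op 2: b = malloc(2) -> b = 14; heap: [0-13 ALLOC][14-15 ALLOC][16-46 FREE]
Op 3: free(b) -> (freed b); heap: [0-13 ALLOC][14-46 FREE]
Op 4: free(a) -> (freed a); heap: [0-46 FREE]
Op 5: c = malloc(10) -> c = 0; heap: [0-9 ALLOC][10-46 FREE]
Op 6: d = malloc(2) -> d = 10; heap: [0-9 ALLOC][10-11 ALLOC][12-46 FREE]
Op 7: d = realloc(d, 19) -> d = 10; heap: [0-9 ALLOC][10-28 ALLOC][29-46 FREE]
free(d): d = 10 -> block [10-28 ALLOC]; mark free, coalesce with adjacent free neighbors -> [0-9 ALLOC][10-46 FREE]

Answer: [0-9 ALLOC][10-46 FREE]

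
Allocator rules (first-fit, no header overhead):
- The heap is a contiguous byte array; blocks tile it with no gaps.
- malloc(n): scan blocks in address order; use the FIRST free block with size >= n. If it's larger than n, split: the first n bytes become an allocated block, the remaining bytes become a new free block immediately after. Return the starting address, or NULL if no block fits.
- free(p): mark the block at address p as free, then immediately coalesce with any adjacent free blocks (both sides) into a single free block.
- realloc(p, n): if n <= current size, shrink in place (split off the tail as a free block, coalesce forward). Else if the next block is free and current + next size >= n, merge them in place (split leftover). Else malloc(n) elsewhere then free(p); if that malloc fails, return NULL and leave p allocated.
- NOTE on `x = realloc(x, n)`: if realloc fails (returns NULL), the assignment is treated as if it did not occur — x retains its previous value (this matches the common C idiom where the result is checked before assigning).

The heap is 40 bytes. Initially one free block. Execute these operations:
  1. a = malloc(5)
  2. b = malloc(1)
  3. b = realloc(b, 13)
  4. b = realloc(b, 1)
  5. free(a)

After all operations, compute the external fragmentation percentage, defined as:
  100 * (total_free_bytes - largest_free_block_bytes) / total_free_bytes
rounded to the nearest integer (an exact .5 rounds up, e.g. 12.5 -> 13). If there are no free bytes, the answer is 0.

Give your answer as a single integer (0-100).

Answer: 13

Derivation:
Op 1: a = malloc(5) -> a = 0; heap: [0-4 ALLOC][5-39 FREE]
Op 2: b = malloc(1) -> b = 5; heap: [0-4 ALLOC][5-5 ALLOC][6-39 FREE]
Op 3: b = realloc(b, 13) -> b = 5; heap: [0-4 ALLOC][5-17 ALLOC][18-39 FREE]
Op 4: b = realloc(b, 1) -> b = 5; heap: [0-4 ALLOC][5-5 ALLOC][6-39 FREE]
Op 5: free(a) -> (freed a); heap: [0-4 FREE][5-5 ALLOC][6-39 FREE]
Free blocks: [5 34] total_free=39 largest=34 -> 100*(39-34)/39 = 500/39 ≈ 12.821 -> rounds to 13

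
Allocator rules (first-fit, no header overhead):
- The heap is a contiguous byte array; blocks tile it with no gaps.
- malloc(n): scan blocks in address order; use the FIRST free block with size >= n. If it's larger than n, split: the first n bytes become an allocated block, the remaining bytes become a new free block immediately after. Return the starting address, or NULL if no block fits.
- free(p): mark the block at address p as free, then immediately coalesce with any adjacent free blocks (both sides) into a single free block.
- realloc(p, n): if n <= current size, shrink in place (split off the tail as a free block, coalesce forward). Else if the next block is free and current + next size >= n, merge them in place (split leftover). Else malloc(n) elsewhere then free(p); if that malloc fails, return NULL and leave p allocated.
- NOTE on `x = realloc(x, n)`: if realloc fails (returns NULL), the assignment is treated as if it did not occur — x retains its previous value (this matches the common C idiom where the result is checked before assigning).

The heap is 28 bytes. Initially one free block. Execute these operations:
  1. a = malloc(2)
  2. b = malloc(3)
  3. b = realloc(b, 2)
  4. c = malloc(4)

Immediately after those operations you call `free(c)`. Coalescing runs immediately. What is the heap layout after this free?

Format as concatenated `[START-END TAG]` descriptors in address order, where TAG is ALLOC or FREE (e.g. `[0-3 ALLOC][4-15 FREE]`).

Answer: [0-1 ALLOC][2-3 ALLOC][4-27 FREE]

Derivation:
Op 1: a = malloc(2) -> a = 0; heap: [0-1 ALLOC][2-27 FREE]
Op 2: b = malloc(3) -> b = 2; heap: [0-1 ALLOC][2-4 ALLOC][5-27 FREE]
Op 3: b = realloc(b, 2) -> b = 2; heap: [0-1 ALLOC][2-3 ALLOC][4-27 FREE]
Op 4: c = malloc(4) -> c = 4; heap: [0-1 ALLOC][2-3 ALLOC][4-7 ALLOC][8-27 FREE]
free(c): c = 4 -> block [4-7 ALLOC]; mark free, coalesce with adjacent free neighbors -> [0-1 ALLOC][2-3 ALLOC][4-27 FREE]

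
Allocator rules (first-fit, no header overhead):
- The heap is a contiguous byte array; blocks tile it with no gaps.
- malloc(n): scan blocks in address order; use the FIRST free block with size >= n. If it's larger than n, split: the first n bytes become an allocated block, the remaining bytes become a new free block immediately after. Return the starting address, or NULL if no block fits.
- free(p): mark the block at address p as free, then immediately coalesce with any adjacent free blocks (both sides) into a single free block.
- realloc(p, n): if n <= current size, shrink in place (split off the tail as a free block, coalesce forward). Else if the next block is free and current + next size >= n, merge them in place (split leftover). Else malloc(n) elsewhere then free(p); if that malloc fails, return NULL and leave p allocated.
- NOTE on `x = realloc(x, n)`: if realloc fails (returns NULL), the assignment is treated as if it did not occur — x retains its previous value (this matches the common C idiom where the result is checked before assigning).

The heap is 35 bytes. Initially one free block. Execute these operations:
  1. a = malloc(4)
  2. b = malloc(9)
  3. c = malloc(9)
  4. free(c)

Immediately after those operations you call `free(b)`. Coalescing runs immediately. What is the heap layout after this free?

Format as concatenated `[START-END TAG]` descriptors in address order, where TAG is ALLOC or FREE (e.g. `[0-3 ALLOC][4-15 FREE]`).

Op 1: a = malloc(4) -> a = 0; heap: [0-3 ALLOC][4-34 FREE]
Op 2: b = malloc(9) -> b = 4; heap: [0-3 ALLOC][4-12 ALLOC][13-34 FREE]
Op 3: c = malloc(9) -> c = 13; heap: [0-3 ALLOC][4-12 ALLOC][13-21 ALLOC][22-34 FREE]
Op 4: free(c) -> (freed c); heap: [0-3 ALLOC][4-12 ALLOC][13-34 FREE]
free(b): b = 4 -> block [4-12 ALLOC]; mark free, coalesce with adjacent free neighbors -> [0-3 ALLOC][4-34 FREE]

Answer: [0-3 ALLOC][4-34 FREE]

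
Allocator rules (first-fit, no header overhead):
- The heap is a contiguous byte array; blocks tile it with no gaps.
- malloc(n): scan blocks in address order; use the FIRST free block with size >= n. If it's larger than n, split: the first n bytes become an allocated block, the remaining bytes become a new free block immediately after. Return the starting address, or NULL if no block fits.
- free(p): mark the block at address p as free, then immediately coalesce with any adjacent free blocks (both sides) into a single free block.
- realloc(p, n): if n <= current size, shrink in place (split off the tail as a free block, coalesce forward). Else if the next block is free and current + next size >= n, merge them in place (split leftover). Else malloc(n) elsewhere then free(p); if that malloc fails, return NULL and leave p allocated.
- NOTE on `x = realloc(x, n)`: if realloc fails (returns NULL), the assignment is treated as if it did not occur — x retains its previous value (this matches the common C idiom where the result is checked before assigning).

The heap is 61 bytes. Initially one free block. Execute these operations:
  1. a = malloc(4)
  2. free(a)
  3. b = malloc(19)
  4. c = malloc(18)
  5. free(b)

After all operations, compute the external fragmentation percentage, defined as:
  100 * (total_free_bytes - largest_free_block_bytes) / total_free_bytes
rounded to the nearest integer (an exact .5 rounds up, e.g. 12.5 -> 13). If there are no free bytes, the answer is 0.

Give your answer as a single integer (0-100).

Op 1: a = malloc(4) -> a = 0; heap: [0-3 ALLOC][4-60 FREE]
Op 2: free(a) -> (freed a); heap: [0-60 FREE]
Op 3: b = malloc(19) -> b = 0; heap: [0-18 ALLOC][19-60 FREE]
Op 4: c = malloc(18) -> c = 19; heap: [0-18 ALLOC][19-36 ALLOC][37-60 FREE]
Op 5: free(b) -> (freed b); heap: [0-18 FREE][19-36 ALLOC][37-60 FREE]
Free blocks: [19 24] total_free=43 largest=24 -> 100*(43-24)/43 = 1900/43 ≈ 44.186 -> rounds to 44

Answer: 44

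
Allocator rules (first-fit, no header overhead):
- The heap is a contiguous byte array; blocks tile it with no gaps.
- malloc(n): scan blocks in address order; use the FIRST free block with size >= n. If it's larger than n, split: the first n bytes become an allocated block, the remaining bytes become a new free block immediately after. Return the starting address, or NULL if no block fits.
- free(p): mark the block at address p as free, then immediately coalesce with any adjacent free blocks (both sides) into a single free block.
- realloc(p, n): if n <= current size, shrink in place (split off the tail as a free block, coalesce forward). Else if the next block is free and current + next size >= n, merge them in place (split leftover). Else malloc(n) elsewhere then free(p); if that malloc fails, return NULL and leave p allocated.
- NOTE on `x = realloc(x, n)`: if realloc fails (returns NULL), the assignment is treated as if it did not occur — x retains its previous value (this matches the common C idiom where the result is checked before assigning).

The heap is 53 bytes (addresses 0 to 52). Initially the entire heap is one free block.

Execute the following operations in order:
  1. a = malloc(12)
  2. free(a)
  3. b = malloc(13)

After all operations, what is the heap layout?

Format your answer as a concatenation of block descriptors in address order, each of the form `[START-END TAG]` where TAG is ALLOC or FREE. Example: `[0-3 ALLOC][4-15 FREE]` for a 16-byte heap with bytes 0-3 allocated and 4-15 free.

Answer: [0-12 ALLOC][13-52 FREE]

Derivation:
Op 1: a = malloc(12) -> a = 0; heap: [0-11 ALLOC][12-52 FREE]
Op 2: free(a) -> (freed a); heap: [0-52 FREE]
Op 3: b = malloc(13) -> b = 0; heap: [0-12 ALLOC][13-52 FREE]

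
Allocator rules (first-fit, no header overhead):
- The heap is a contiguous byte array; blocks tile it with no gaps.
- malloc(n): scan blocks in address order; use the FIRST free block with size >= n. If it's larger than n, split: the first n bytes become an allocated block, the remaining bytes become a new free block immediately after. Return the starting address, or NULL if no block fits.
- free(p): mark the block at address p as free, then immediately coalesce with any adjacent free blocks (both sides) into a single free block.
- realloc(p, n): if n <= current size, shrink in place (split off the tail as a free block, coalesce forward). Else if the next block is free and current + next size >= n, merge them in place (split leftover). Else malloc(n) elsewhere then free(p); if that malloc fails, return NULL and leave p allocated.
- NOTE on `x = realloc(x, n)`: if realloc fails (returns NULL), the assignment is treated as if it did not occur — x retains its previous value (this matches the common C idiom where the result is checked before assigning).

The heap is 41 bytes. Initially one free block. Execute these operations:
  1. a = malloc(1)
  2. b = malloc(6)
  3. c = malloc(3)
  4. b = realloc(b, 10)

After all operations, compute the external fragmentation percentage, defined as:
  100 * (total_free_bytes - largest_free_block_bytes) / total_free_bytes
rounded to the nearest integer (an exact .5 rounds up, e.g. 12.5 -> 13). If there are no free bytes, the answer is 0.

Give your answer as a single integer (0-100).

Op 1: a = malloc(1) -> a = 0; heap: [0-0 ALLOC][1-40 FREE]
Op 2: b = malloc(6) -> b = 1; heap: [0-0 ALLOC][1-6 ALLOC][7-40 FREE]
Op 3: c = malloc(3) -> c = 7; heap: [0-0 ALLOC][1-6 ALLOC][7-9 ALLOC][10-40 FREE]
Op 4: b = realloc(b, 10) -> b = 10; heap: [0-0 ALLOC][1-6 FREE][7-9 ALLOC][10-19 ALLOC][20-40 FREE]
Free blocks: [6 21] total_free=27 largest=21 -> 100*(27-21)/27 = 600/27 ≈ 22.222 -> rounds to 22

Answer: 22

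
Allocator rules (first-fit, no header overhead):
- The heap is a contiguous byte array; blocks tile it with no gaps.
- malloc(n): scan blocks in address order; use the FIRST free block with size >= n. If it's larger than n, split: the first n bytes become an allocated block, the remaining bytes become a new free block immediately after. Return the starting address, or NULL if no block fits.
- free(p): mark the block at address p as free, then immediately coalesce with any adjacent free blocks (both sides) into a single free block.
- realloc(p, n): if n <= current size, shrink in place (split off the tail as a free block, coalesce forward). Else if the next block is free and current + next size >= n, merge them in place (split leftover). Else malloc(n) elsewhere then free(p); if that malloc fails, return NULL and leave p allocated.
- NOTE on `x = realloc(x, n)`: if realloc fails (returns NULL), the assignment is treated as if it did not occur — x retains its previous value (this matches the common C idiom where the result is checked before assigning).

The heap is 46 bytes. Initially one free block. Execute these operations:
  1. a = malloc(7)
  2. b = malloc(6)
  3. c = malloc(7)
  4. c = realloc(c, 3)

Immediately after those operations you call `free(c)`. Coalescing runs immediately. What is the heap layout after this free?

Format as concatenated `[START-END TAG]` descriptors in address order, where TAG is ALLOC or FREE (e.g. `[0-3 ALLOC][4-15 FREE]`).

Answer: [0-6 ALLOC][7-12 ALLOC][13-45 FREE]

Derivation:
Op 1: a = malloc(7) -> a = 0; heap: [0-6 ALLOC][7-45 FREE]
Op 2: b = malloc(6) -> b = 7; heap: [0-6 ALLOC][7-12 ALLOC][13-45 FREE]
Op 3: c = malloc(7) -> c = 13; heap: [0-6 ALLOC][7-12 ALLOC][13-19 ALLOC][20-45 FREE]
Op 4: c = realloc(c, 3) -> c = 13; heap: [0-6 ALLOC][7-12 ALLOC][13-15 ALLOC][16-45 FREE]
free(c): c = 13 -> block [13-15 ALLOC]; mark free, coalesce with adjacent free neighbors -> [0-6 ALLOC][7-12 ALLOC][13-45 FREE]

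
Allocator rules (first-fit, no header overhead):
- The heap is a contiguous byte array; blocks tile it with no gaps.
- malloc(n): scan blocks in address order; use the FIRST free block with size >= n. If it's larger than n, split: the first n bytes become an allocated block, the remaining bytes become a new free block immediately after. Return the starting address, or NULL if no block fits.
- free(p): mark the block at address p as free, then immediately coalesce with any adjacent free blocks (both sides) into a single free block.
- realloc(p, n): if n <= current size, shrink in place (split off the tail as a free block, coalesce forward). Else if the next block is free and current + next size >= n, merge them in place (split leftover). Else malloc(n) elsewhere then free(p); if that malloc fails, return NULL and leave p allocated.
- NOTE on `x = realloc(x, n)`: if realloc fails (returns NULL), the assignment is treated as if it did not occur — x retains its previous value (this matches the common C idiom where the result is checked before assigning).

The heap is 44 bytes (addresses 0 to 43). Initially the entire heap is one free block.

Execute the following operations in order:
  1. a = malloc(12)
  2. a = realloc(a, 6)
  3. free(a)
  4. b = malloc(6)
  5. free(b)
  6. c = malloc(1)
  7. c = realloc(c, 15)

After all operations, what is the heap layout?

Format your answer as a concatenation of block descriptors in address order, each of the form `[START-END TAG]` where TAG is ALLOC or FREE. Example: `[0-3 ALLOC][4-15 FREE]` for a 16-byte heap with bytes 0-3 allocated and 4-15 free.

Answer: [0-14 ALLOC][15-43 FREE]

Derivation:
Op 1: a = malloc(12) -> a = 0; heap: [0-11 ALLOC][12-43 FREE]
Op 2: a = realloc(a, 6) -> a = 0; heap: [0-5 ALLOC][6-43 FREE]
Op 3: free(a) -> (freed a); heap: [0-43 FREE]
Op 4: b = malloc(6) -> b = 0; heap: [0-5 ALLOC][6-43 FREE]
Op 5: free(b) -> (freed b); heap: [0-43 FREE]
Op 6: c = malloc(1) -> c = 0; heap: [0-0 ALLOC][1-43 FREE]
Op 7: c = realloc(c, 15) -> c = 0; heap: [0-14 ALLOC][15-43 FREE]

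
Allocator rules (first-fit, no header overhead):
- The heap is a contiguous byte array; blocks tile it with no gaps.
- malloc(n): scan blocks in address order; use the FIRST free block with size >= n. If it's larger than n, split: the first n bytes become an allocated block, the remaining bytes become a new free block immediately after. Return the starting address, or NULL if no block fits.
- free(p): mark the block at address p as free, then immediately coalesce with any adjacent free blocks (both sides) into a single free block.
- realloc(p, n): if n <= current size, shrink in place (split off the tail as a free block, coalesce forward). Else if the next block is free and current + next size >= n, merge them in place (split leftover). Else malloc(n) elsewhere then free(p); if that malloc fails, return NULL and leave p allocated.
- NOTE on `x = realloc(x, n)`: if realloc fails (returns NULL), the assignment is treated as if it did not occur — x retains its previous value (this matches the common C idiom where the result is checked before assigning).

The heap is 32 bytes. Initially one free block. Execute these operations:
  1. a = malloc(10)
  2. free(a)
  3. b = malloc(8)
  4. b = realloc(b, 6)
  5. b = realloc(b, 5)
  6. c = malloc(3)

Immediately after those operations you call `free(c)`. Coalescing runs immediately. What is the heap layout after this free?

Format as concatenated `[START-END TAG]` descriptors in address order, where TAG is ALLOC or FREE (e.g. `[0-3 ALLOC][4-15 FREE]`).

Op 1: a = malloc(10) -> a = 0; heap: [0-9 ALLOC][10-31 FREE]
Op 2: free(a) -> (freed a); heap: [0-31 FREE]
Op 3: b = malloc(8) -> b = 0; heap: [0-7 ALLOC][8-31 FREE]
Op 4: b = realloc(b, 6) -> b = 0; heap: [0-5 ALLOC][6-31 FREE]
Op 5: b = realloc(b, 5) -> b = 0; heap: [0-4 ALLOC][5-31 FREE]
Op 6: c = malloc(3) -> c = 5; heap: [0-4 ALLOC][5-7 ALLOC][8-31 FREE]
free(c): c = 5 -> block [5-7 ALLOC]; mark free, coalesce with adjacent free neighbors -> [0-4 ALLOC][5-31 FREE]

Answer: [0-4 ALLOC][5-31 FREE]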